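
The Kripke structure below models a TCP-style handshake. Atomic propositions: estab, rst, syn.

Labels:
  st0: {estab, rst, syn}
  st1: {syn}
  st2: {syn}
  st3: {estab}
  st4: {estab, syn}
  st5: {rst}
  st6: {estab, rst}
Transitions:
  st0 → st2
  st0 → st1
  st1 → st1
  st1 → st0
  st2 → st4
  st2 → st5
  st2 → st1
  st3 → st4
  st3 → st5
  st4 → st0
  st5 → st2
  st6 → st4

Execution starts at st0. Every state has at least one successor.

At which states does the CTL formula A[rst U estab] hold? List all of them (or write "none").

States satisfying rst: {st0, st5, st6}.
States satisfying estab: {st0, st3, st4, st6}.
States satisfying A[rst U estab]: {st0, st3, st4, st6}.

{st0, st3, st4, st6}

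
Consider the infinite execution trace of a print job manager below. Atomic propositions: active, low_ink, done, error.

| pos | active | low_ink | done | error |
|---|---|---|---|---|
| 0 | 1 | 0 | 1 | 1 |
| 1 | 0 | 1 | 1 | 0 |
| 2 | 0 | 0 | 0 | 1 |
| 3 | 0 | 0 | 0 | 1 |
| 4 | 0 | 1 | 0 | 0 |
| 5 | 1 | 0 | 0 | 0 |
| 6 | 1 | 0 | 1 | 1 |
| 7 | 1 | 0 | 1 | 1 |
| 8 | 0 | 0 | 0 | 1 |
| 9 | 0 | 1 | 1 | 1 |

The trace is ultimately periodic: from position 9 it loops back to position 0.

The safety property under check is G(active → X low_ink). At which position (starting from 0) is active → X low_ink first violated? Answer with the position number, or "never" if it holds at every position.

Check active → X low_ink at each position in order: 0 ✓, 1 ✓, 2 ✓, 3 ✓, 4 ✓.
At position 5 the labels are {active} and the next position 6 has {active, done, error}, so active → X low_ink is false there. This is the first violation.

5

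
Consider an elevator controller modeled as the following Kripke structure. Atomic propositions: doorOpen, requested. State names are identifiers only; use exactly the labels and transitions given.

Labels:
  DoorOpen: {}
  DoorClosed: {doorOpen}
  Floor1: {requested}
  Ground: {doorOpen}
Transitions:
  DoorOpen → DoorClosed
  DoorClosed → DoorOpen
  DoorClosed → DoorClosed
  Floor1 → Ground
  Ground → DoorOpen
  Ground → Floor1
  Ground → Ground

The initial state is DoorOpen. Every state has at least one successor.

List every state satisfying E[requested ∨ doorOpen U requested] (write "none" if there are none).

States satisfying requested ∨ doorOpen: {DoorClosed, Floor1, Ground}.
States satisfying requested: {Floor1}.
States satisfying E[requested ∨ doorOpen U requested]: {Floor1, Ground}.

{Floor1, Ground}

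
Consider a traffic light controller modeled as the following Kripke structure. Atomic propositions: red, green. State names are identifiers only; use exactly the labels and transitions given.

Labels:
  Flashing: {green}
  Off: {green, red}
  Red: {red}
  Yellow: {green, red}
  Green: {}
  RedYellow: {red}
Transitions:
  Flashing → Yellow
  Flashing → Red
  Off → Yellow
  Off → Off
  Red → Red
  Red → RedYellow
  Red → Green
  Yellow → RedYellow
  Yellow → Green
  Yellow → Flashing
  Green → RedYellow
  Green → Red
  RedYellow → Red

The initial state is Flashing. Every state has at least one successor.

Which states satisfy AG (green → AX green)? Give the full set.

{Red, Green, RedYellow}

States satisfying green → AX green: {Off, Red, Green, RedYellow}.
States satisfying AG (green → AX green): {Red, Green, RedYellow}.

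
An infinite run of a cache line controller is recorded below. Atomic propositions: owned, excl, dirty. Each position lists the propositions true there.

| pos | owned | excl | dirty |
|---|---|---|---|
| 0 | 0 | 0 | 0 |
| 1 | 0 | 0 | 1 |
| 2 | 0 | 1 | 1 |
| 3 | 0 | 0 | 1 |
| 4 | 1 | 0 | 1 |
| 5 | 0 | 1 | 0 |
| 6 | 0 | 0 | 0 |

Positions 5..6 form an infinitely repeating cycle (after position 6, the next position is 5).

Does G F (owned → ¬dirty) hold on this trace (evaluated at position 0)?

Yes

F (owned → ¬dirty) holds at every position 0..6, and those are all positions ever visited, so G F (owned → ¬dirty) holds.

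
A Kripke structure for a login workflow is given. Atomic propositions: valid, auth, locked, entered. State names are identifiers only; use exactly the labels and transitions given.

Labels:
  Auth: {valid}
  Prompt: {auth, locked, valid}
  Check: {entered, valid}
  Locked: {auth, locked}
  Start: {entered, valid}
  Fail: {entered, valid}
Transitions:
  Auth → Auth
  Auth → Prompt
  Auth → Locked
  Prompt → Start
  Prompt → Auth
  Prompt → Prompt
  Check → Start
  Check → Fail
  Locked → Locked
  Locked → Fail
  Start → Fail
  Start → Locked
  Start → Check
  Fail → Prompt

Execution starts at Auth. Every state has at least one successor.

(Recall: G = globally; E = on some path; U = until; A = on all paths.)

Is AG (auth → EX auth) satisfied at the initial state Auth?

States satisfying auth → EX auth: {Auth, Prompt, Check, Locked, Start, Fail}.
States satisfying AG (auth → EX auth): {Auth, Prompt, Check, Locked, Start, Fail}.
Every state reachable from Auth satisfies auth → EX auth.
Auth ∈ Sat(AG (auth → EX auth)).

Holds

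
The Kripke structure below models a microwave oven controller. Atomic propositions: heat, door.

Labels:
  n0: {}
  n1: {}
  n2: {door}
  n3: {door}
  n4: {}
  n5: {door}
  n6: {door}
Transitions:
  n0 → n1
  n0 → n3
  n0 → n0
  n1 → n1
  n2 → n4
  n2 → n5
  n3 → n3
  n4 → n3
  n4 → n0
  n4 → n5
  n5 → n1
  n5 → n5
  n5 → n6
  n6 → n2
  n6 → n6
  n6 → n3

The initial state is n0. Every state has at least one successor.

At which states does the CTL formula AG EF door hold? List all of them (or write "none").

States satisfying EF door: {n0, n2, n3, n4, n5, n6}.
States satisfying AG EF door: {n3}.

{n3}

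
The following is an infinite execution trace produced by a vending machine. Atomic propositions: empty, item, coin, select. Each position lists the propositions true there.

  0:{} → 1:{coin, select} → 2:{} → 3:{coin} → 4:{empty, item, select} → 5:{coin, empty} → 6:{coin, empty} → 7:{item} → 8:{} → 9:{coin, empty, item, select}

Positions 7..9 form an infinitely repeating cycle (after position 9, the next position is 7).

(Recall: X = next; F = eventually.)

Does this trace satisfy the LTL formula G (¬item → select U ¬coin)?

¬item → select U ¬coin must hold at every position from 0 onward. It fails at position 3, so G (¬item → select U ¬coin) is false.
Positions where ¬item holds: 0, 1, 2, 3, 5, 6, 8.
Check select U ¬coin at each: 0→ok, 1→ok, 2→ok, 3→fails, 5→fails, 6→fails, 8→ok.

No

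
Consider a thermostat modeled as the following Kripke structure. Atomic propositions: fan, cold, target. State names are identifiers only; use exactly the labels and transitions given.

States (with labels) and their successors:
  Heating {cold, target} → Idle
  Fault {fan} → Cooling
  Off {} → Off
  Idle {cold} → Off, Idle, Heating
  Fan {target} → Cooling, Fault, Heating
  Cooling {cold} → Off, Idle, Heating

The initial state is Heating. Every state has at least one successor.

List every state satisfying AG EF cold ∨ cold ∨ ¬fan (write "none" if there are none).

{Heating, Off, Idle, Fan, Cooling}

States satisfying EF cold: {Heating, Fault, Idle, Fan, Cooling}.
States satisfying AG EF cold: ∅.
States satisfying ¬fan: {Heating, Off, Idle, Fan, Cooling}.
States satisfying cold ∨ ¬fan: {Heating, Off, Idle, Fan, Cooling}.
States satisfying AG EF cold ∨ cold ∨ ¬fan: {Heating, Off, Idle, Fan, Cooling}.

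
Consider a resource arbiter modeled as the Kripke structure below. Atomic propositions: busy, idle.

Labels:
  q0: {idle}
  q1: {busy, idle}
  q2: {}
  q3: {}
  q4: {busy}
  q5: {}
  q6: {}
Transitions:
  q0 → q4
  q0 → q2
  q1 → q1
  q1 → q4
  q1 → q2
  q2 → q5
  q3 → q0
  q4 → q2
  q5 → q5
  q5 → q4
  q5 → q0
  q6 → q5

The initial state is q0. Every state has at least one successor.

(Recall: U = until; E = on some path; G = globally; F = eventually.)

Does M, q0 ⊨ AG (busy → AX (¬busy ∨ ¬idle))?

States satisfying busy → AX (¬busy ∨ ¬idle): {q0, q2, q3, q4, q5, q6}.
States satisfying AG (busy → AX (¬busy ∨ ¬idle)): {q0, q2, q3, q4, q5, q6}.
Every state reachable from q0 satisfies busy → AX (¬busy ∨ ¬idle).
q0 ∈ Sat(AG (busy → AX (¬busy ∨ ¬idle))).

Holds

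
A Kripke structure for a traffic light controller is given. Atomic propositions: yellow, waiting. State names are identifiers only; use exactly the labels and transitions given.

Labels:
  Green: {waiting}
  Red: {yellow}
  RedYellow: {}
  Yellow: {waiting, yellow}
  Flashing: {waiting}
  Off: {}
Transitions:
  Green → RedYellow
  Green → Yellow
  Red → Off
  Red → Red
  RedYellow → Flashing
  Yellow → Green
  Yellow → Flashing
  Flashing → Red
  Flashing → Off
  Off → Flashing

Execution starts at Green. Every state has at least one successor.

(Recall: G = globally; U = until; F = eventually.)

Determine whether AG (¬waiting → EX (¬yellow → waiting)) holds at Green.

States satisfying ¬waiting → EX (¬yellow → waiting): {Green, Red, RedYellow, Yellow, Flashing, Off}.
States satisfying AG (¬waiting → EX (¬yellow → waiting)): {Green, Red, RedYellow, Yellow, Flashing, Off}.
Every state reachable from Green satisfies ¬waiting → EX (¬yellow → waiting).
Green ∈ Sat(AG (¬waiting → EX (¬yellow → waiting))).

Satisfied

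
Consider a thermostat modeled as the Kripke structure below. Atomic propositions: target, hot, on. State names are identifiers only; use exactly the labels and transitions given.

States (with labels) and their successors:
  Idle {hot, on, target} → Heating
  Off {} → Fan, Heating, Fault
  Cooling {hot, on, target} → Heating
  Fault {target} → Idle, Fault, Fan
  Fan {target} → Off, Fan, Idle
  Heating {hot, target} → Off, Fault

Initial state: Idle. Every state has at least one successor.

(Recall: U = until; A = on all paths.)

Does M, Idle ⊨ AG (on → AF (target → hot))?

Holds

States satisfying on → AF (target → hot): {Idle, Off, Cooling, Fault, Fan, Heating}.
States satisfying AG (on → AF (target → hot)): {Idle, Off, Cooling, Fault, Fan, Heating}.
Every state reachable from Idle satisfies on → AF (target → hot).
Idle ∈ Sat(AG (on → AF (target → hot))).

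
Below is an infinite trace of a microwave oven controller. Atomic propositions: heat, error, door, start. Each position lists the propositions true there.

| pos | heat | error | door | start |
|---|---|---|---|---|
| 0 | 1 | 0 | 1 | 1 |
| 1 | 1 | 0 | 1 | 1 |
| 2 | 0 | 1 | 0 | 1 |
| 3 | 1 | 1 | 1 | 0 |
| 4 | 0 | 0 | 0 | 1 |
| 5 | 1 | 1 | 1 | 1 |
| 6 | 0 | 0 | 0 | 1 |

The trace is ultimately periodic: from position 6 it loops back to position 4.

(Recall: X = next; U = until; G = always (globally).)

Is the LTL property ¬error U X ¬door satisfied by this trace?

Walking from position 0: X ¬door first holds at position 1, and ¬error holds at every earlier position along the way, so ¬error U X ¬door holds.

Holds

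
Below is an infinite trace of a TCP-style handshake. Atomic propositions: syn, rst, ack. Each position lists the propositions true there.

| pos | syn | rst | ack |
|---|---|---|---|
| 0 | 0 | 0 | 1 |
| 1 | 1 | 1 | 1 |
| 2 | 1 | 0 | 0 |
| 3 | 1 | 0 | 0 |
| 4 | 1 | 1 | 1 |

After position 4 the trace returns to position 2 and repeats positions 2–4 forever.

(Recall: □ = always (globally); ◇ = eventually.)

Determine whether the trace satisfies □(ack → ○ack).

ack → ○ack must hold at every position from 0 onward. It fails at position 1, so □(ack → ○ack) is false.
Positions where ack holds: 0, 1, 4.
Check ○ack at each: 0→ok, 1→fails, 4→fails.

Does not hold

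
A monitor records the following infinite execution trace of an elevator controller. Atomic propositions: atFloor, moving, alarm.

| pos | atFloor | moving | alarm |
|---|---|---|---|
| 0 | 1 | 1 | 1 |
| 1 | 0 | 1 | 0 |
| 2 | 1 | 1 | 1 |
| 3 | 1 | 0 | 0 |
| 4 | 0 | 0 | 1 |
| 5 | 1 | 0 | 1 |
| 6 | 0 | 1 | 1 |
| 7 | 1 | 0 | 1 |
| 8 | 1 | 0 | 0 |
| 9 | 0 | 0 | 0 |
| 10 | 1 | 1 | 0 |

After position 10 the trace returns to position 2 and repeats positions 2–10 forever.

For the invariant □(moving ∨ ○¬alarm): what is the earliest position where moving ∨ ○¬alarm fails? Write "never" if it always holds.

Check moving ∨ ○¬alarm at each position in order: 0 ✓, 1 ✓, 2 ✓.
At position 3 the labels are {atFloor} and the next position 4 has {alarm}, so moving ∨ ○¬alarm is false there. This is the first violation.

3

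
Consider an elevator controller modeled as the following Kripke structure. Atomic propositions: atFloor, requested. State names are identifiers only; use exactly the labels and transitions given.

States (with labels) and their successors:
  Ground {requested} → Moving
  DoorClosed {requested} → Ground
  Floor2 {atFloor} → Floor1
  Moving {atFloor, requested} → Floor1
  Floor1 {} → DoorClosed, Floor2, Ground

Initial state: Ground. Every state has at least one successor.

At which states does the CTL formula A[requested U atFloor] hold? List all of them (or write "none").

States satisfying requested: {Ground, DoorClosed, Moving}.
States satisfying atFloor: {Floor2, Moving}.
States satisfying A[requested U atFloor]: {Ground, DoorClosed, Floor2, Moving}.

{Ground, DoorClosed, Floor2, Moving}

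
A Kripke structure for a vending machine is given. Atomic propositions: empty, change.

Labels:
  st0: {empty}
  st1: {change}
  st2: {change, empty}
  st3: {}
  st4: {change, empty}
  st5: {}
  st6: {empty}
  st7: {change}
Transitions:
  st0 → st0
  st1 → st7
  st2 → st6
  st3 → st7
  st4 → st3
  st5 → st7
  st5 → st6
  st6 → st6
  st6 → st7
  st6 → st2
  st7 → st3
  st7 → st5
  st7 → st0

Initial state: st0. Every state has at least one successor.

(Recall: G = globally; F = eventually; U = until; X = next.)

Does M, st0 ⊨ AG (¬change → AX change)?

States satisfying ¬change → AX change: {st1, st2, st3, st4, st7}.
States satisfying AG (¬change → AX change): ∅.
st0 is reachable from st0 and violates ¬change → AX change, so AG fails at st0.
st0 ∉ Sat(AG (¬change → AX change)).

No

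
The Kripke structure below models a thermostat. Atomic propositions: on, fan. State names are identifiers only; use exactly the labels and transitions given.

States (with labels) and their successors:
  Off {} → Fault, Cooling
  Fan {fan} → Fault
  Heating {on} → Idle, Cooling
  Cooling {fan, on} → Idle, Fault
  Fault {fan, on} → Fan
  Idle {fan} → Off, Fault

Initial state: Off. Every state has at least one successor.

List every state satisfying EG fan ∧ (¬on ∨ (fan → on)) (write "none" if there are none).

States satisfying fan: {Fan, Cooling, Fault, Idle}.
States satisfying EG fan: {Fan, Cooling, Fault, Idle}.
States satisfying ¬on: {Off, Fan, Idle}.
States satisfying fan → on: {Off, Heating, Cooling, Fault}.
States satisfying ¬on ∨ (fan → on): {Off, Fan, Heating, Cooling, Fault, Idle}.
States satisfying EG fan ∧ (¬on ∨ (fan → on)): {Fan, Cooling, Fault, Idle}.

{Fan, Cooling, Fault, Idle}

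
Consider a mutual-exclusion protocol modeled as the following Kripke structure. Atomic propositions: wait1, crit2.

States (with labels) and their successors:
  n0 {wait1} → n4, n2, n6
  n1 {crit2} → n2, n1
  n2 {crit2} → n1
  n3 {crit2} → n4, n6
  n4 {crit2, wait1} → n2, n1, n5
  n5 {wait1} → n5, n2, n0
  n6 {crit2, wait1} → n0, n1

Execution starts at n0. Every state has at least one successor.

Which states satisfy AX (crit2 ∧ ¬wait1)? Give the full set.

States satisfying crit2 ∧ ¬wait1: {n1, n2, n3}.
States satisfying AX (crit2 ∧ ¬wait1): {n1, n2}.

{n1, n2}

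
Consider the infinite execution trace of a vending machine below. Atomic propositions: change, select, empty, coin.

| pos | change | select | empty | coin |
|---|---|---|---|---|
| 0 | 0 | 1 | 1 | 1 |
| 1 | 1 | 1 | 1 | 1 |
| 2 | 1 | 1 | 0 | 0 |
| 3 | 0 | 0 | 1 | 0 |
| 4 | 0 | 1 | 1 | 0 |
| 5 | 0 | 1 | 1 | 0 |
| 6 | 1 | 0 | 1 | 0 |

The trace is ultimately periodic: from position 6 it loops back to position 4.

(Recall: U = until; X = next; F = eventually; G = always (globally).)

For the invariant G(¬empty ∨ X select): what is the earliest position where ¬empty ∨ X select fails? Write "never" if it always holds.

5

Check ¬empty ∨ X select at each position in order: 0 ✓, 1 ✓, 2 ✓, 3 ✓, 4 ✓.
At position 5 the labels are {empty, select} and the next position 6 has {change, empty}, so ¬empty ∨ X select is false there. This is the first violation.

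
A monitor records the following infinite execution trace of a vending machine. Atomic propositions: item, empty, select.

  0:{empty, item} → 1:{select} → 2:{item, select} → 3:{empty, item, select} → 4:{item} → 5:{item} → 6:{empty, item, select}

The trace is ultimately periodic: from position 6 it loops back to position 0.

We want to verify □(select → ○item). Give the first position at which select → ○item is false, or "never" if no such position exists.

select → ○item holds at every position 0..6, and those are all the positions the trace ever visits, so the invariant □(select → ○item) is never violated.

never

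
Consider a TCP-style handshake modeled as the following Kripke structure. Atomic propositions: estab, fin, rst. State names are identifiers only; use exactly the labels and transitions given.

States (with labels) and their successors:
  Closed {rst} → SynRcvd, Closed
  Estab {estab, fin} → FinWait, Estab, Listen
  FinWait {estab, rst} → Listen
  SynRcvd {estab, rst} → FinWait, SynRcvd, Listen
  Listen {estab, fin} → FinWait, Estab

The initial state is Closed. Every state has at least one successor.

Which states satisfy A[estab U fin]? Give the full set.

States satisfying estab: {Estab, FinWait, SynRcvd, Listen}.
States satisfying fin: {Estab, Listen}.
States satisfying A[estab U fin]: {Estab, FinWait, Listen}.

{Estab, FinWait, Listen}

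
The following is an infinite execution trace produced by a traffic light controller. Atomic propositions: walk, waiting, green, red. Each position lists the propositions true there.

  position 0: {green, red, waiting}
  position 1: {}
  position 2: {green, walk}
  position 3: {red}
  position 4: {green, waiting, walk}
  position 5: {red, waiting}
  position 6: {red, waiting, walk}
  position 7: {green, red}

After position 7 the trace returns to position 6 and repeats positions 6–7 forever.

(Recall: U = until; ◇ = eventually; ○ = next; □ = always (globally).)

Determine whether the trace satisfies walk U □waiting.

Does not hold

Walking from position 0: at position 0, □waiting has not yet held and walk fails, so walk U □waiting is false.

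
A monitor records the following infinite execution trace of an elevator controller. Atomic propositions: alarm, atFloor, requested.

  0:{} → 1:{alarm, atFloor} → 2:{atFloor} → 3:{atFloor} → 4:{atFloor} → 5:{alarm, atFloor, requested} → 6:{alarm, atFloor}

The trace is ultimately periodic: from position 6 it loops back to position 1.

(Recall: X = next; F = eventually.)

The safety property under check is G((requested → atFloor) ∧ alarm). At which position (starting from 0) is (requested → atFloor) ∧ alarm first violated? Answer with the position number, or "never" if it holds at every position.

0

At position 0 the labels are {}, so (requested → atFloor) ∧ alarm is false there. This is the first violation.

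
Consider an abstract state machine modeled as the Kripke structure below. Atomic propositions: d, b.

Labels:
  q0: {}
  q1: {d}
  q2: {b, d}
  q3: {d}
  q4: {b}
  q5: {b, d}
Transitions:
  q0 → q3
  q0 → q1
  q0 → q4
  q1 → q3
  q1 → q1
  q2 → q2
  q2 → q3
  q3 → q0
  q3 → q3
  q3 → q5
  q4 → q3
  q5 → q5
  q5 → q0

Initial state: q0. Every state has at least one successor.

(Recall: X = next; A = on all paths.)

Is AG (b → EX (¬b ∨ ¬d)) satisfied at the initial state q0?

Yes

States satisfying b → EX (¬b ∨ ¬d): {q0, q1, q2, q3, q4, q5}.
States satisfying AG (b → EX (¬b ∨ ¬d)): {q0, q1, q2, q3, q4, q5}.
Every state reachable from q0 satisfies b → EX (¬b ∨ ¬d).
q0 ∈ Sat(AG (b → EX (¬b ∨ ¬d))).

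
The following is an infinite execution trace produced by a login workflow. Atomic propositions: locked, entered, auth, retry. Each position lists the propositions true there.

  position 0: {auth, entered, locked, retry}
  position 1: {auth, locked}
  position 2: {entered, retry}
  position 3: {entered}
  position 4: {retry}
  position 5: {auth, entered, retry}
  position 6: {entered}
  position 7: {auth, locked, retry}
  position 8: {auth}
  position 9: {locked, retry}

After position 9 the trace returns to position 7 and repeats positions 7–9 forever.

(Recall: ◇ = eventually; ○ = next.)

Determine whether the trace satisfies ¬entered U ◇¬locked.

Walking from position 0: ◇¬locked first holds at position 0, and ¬entered holds at every earlier position along the way, so ¬entered U ◇¬locked holds.

Satisfied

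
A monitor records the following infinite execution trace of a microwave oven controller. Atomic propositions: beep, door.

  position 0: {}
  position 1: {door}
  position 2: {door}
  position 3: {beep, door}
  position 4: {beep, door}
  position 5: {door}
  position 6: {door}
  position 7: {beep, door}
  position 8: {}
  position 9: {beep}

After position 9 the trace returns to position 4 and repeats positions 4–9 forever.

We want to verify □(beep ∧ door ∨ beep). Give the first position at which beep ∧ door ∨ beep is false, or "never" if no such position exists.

0

At position 0 the labels are {}, so beep ∧ door ∨ beep is false there. This is the first violation.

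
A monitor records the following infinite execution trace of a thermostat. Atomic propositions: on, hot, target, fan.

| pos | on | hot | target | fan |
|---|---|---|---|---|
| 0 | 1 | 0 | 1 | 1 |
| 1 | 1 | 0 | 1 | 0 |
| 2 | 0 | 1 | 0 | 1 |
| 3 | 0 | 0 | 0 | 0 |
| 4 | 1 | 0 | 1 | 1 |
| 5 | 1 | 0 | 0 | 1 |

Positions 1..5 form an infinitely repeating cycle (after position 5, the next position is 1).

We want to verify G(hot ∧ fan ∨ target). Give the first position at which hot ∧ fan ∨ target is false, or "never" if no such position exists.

3

Check hot ∧ fan ∨ target at each position in order: 0 ✓, 1 ✓, 2 ✓.
At position 3 the labels are {}, so hot ∧ fan ∨ target is false there. This is the first violation.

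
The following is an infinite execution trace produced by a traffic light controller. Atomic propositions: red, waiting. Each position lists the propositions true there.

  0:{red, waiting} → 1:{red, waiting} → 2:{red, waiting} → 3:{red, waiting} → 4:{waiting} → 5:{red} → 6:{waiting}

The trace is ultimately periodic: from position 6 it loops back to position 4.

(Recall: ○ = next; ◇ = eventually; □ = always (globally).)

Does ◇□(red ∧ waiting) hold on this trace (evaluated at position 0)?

Does not hold

□(red ∧ waiting) is false at every position 0..6, so it never becomes true and ◇□(red ∧ waiting) fails.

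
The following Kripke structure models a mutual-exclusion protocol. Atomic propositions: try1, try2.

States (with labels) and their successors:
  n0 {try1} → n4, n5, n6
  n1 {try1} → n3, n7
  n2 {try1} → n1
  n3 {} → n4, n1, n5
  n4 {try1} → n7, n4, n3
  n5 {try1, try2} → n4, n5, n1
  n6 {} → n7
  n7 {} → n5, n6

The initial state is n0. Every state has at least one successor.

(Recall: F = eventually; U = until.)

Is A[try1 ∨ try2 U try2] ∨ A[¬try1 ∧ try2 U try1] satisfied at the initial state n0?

States satisfying try1 ∨ try2: {n0, n1, n2, n4, n5}.
States satisfying try2: {n5}.
States satisfying A[try1 ∨ try2 U try2]: {n5}.
States satisfying ¬try1 ∧ try2: ∅.
States satisfying try1: {n0, n1, n2, n4, n5}.
States satisfying A[¬try1 ∧ try2 U try1]: {n0, n1, n2, n4, n5}.
States satisfying A[try1 ∨ try2 U try2] ∨ A[¬try1 ∧ try2 U try1]: {n0, n1, n2, n4, n5}.
n0 ∈ Sat(A[try1 ∨ try2 U try2] ∨ A[¬try1 ∧ try2 U try1]).

Satisfied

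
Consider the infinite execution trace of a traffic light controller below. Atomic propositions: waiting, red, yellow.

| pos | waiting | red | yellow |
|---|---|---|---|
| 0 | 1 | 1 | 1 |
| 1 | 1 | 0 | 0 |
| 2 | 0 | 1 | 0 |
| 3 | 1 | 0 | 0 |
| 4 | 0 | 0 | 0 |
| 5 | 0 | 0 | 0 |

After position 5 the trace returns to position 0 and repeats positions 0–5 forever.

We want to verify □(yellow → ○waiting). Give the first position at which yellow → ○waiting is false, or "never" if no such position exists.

yellow → ○waiting holds at every position 0..5, and those are all the positions the trace ever visits, so the invariant □(yellow → ○waiting) is never violated.

never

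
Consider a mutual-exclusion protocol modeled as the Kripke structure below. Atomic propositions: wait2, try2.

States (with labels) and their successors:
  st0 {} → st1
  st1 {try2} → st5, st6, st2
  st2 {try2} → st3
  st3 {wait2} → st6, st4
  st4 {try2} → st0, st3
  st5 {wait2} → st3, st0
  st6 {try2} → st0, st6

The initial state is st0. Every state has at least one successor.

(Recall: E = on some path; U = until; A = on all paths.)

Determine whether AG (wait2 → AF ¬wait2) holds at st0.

States satisfying wait2 → AF ¬wait2: {st0, st1, st2, st3, st4, st5, st6}.
States satisfying AG (wait2 → AF ¬wait2): {st0, st1, st2, st3, st4, st5, st6}.
Every state reachable from st0 satisfies wait2 → AF ¬wait2.
st0 ∈ Sat(AG (wait2 → AF ¬wait2)).

Yes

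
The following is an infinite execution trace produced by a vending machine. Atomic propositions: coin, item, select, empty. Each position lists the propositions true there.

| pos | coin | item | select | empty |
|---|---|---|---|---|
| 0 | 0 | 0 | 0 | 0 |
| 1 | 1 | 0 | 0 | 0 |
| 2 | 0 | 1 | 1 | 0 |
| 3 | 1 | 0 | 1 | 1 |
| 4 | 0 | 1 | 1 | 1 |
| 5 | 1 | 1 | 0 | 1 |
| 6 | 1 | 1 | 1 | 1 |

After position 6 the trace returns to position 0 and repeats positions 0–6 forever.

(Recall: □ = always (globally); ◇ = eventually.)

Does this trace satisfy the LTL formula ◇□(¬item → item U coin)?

No

□(¬item → item U coin) is false at every position 0..6, so it never becomes true and ◇□(¬item → item U coin) fails.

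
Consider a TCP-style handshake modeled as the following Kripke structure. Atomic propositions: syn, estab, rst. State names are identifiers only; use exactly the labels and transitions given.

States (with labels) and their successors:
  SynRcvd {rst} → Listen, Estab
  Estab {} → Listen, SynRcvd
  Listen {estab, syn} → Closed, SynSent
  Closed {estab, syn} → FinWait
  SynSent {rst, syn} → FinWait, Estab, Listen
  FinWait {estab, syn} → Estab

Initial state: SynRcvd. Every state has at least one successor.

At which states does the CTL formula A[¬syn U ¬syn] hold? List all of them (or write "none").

States satisfying ¬syn: {SynRcvd, Estab}.
States satisfying A[¬syn U ¬syn]: {SynRcvd, Estab}.

{SynRcvd, Estab}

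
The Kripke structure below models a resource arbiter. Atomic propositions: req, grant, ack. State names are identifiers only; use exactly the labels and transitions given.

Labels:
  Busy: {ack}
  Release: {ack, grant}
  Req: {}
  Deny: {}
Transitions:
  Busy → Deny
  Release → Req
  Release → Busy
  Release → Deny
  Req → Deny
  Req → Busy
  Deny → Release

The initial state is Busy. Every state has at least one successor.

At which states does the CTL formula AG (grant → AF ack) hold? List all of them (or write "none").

States satisfying grant → AF ack: {Busy, Release, Req, Deny}.
States satisfying AG (grant → AF ack): {Busy, Release, Req, Deny}.

{Busy, Release, Req, Deny}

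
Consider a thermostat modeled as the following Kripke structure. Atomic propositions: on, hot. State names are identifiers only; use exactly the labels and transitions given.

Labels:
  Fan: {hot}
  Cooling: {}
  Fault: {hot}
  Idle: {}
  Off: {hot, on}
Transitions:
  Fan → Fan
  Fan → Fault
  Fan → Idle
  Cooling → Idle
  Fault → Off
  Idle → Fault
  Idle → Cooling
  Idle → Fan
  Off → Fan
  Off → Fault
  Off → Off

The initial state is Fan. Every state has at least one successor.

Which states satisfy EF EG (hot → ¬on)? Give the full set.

{Fan, Cooling, Fault, Idle, Off}

States satisfying EG (hot → ¬on): {Fan, Cooling, Idle}.
States satisfying EF EG (hot → ¬on): {Fan, Cooling, Fault, Idle, Off}.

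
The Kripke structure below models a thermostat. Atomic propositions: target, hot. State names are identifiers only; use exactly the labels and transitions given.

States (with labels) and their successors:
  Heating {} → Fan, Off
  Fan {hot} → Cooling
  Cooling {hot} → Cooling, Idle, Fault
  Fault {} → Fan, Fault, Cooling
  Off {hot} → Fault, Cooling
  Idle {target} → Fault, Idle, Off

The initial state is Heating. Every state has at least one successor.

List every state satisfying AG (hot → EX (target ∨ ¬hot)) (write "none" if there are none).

States satisfying hot → EX (target ∨ ¬hot): {Heating, Cooling, Fault, Off, Idle}.
States satisfying AG (hot → EX (target ∨ ¬hot)): ∅.

none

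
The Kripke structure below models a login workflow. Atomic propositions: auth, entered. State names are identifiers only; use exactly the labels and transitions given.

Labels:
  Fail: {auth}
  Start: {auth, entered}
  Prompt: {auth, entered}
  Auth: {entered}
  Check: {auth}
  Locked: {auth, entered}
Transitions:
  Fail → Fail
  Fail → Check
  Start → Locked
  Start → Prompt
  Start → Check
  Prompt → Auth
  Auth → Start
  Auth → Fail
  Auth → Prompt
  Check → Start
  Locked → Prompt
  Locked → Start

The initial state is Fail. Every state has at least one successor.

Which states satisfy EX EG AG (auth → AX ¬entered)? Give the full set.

none

States satisfying EG AG (auth → AX ¬entered): ∅.
States satisfying EX EG AG (auth → AX ¬entered): ∅.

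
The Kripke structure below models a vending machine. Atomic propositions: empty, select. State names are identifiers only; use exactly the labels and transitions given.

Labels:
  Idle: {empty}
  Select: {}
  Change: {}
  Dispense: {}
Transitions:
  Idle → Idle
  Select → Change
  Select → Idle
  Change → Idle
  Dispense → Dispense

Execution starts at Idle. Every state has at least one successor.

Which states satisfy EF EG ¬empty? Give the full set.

States satisfying EG ¬empty: {Dispense}.
States satisfying EF EG ¬empty: {Dispense}.

{Dispense}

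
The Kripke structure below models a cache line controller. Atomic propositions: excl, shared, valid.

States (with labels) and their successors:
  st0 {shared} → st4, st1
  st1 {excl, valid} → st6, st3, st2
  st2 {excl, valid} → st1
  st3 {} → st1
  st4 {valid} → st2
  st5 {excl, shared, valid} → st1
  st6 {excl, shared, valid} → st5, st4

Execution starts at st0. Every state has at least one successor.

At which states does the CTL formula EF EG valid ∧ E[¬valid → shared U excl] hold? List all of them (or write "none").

States satisfying EG valid: {st1, st2, st4, st5, st6}.
States satisfying EF EG valid: {st0, st1, st2, st3, st4, st5, st6}.
States satisfying ¬valid → shared: {st0, st1, st2, st4, st5, st6}.
States satisfying excl: {st1, st2, st5, st6}.
States satisfying E[¬valid → shared U excl]: {st0, st1, st2, st4, st5, st6}.
States satisfying EF EG valid ∧ E[¬valid → shared U excl]: {st0, st1, st2, st4, st5, st6}.

{st0, st1, st2, st4, st5, st6}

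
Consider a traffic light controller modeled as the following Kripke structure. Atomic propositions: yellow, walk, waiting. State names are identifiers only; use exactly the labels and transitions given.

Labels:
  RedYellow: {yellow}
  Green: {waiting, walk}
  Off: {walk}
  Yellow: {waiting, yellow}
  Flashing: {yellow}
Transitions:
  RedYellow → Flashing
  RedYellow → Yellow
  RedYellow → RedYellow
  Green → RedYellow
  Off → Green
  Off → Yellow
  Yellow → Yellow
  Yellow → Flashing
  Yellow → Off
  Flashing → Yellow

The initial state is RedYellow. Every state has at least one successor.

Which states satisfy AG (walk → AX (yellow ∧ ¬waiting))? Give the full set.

States satisfying walk → AX (yellow ∧ ¬waiting): {RedYellow, Green, Yellow, Flashing}.
States satisfying AG (walk → AX (yellow ∧ ¬waiting)): ∅.

none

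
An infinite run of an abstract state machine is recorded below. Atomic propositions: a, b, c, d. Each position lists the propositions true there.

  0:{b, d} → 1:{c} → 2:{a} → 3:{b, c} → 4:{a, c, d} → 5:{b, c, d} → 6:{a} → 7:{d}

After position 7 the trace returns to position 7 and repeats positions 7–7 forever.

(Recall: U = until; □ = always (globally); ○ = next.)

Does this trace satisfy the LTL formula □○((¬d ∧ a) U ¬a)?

○((¬d ∧ a) U ¬a) must hold at every position from 0 onward. It fails at position 3, so □○((¬d ∧ a) U ¬a) is false.

Violated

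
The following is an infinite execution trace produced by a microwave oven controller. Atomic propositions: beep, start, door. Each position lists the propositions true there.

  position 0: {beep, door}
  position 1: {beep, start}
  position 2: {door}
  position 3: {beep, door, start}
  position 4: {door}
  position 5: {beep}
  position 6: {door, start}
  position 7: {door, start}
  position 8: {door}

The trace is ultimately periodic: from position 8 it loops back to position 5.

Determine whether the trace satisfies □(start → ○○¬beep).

start → ○○¬beep must hold at every position from 0 onward. It fails at position 1, so □(start → ○○¬beep) is false.
Positions where start holds: 1, 3, 6, 7.
Check ○○¬beep at each: 1→fails, 3→fails, 6→ok, 7→fails.

No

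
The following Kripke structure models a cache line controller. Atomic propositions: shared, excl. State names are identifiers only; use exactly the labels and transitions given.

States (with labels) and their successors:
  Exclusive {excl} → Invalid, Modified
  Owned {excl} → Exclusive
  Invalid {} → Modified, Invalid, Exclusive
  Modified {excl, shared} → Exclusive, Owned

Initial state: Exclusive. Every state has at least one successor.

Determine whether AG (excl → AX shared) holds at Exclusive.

States satisfying excl → AX shared: {Invalid}.
States satisfying AG (excl → AX shared): ∅.
Exclusive is reachable from Exclusive and violates excl → AX shared, so AG fails at Exclusive.
Exclusive ∉ Sat(AG (excl → AX shared)).

No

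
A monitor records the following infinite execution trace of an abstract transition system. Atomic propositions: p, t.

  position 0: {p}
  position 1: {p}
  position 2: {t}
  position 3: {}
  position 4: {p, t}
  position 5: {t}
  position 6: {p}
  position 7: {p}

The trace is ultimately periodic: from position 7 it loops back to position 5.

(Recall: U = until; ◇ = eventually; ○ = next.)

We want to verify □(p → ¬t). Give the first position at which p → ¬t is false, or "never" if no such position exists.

Check p → ¬t at each position in order: 0 ✓, 1 ✓, 2 ✓, 3 ✓.
At position 4 the labels are {p, t}, so p → ¬t is false there. This is the first violation.

4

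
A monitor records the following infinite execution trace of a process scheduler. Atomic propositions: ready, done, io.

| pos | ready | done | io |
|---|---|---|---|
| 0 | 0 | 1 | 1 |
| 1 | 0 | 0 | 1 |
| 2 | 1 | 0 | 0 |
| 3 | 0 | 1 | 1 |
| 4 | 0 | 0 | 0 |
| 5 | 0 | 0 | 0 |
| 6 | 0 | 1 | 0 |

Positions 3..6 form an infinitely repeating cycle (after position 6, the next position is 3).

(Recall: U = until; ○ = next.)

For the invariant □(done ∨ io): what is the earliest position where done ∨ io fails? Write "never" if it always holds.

Check done ∨ io at each position in order: 0 ✓, 1 ✓.
At position 2 the labels are {ready}, so done ∨ io is false there. This is the first violation.

2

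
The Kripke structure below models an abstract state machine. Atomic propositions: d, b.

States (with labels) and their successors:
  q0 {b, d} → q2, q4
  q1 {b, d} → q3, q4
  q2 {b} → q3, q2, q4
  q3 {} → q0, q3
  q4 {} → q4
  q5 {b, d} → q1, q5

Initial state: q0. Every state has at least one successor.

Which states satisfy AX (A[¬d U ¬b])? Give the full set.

States satisfying A[¬d U ¬b]: {q3, q4}.
States satisfying AX (A[¬d U ¬b]): {q1, q4}.

{q1, q4}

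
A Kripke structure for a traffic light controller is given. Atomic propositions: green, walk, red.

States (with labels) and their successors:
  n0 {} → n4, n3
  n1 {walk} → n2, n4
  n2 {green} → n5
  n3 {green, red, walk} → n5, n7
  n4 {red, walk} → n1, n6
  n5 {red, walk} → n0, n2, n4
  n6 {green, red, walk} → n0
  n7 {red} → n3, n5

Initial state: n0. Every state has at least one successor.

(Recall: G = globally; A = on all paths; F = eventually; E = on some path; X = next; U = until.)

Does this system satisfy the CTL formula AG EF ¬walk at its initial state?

Satisfied

States satisfying EF ¬walk: {n0, n1, n2, n3, n4, n5, n6, n7}.
States satisfying AG EF ¬walk: {n0, n1, n2, n3, n4, n5, n6, n7}.
Every state reachable from n0 satisfies EF ¬walk.
n0 ∈ Sat(AG EF ¬walk).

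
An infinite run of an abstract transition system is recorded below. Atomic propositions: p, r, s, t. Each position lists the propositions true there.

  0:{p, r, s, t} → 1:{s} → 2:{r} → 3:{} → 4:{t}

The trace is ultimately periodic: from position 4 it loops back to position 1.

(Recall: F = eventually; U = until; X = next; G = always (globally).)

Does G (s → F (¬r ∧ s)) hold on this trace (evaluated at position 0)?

Yes

s → F (¬r ∧ s) holds at every position 0..4, and those are all positions ever visited, so G (s → F (¬r ∧ s)) holds.
Positions where s holds: 0, 1.
Check F (¬r ∧ s) at each: 0→ok, 1→ok.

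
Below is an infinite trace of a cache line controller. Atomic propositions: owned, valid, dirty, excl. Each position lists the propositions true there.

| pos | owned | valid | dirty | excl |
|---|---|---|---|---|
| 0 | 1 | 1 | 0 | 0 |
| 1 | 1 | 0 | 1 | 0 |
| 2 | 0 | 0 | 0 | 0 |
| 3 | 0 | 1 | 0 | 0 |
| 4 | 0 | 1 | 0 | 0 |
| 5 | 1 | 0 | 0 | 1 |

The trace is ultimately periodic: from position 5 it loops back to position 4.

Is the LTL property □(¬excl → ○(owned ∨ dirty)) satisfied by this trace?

Violated

¬excl → ○(owned ∨ dirty) must hold at every position from 0 onward. It fails at position 1, so □(¬excl → ○(owned ∨ dirty)) is false.
Positions where ¬excl holds: 0, 1, 2, 3, 4.
Check ○(owned ∨ dirty) at each: 0→ok, 1→fails, 2→fails, 3→fails, 4→ok.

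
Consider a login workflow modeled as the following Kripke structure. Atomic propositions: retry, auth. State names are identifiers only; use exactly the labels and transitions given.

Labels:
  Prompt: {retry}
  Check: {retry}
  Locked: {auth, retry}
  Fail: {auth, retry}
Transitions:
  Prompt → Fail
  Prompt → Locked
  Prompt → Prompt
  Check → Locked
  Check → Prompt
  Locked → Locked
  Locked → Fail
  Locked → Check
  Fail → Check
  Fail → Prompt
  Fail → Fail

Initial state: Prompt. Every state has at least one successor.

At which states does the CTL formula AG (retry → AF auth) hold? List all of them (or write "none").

none

States satisfying retry → AF auth: {Locked, Fail}.
States satisfying AG (retry → AF auth): ∅.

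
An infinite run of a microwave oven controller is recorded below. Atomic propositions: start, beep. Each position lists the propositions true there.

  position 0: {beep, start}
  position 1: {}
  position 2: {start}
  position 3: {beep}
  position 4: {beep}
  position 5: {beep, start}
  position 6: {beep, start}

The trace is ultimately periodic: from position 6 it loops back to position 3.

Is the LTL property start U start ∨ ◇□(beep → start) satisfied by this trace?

Yes

Walking from position 0: start first holds at position 0, and start holds at every earlier position along the way, so start U start holds.
□(beep → start) is false at every position 0..6, so it never becomes true and ◇□(beep → start) fails.
At position 0: start U start is true; ◇□(beep → start) is false; so start U start ∨ ◇□(beep → start) is true.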